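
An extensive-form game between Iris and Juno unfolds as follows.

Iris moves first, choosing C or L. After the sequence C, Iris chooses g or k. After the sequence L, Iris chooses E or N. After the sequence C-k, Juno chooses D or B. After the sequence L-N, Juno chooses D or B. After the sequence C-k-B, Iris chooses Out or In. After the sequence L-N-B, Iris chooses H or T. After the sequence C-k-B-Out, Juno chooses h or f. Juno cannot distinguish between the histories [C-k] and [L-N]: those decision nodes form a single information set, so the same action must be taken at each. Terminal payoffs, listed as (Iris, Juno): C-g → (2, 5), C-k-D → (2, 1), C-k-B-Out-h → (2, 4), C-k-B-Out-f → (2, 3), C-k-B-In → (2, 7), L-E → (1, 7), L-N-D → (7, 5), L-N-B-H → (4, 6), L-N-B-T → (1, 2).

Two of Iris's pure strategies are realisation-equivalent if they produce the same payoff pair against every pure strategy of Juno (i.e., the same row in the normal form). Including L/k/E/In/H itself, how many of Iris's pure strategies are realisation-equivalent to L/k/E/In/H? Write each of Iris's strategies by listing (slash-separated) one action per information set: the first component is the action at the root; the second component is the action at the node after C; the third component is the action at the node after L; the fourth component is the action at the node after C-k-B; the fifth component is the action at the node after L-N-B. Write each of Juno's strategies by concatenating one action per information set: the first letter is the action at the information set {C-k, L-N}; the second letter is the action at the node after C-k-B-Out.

Row for L/k/E/In/H (columns Dh, Df, Bh, Bf): (1,7) (1,7) (1,7) (1,7).
Under L/k/E/In/H, Iris's choice at the node after C and at the node after C-k-B and at the node after L-N-B can never be reached regardless of what Juno does, so varying those choices leaves every outcome unchanged.
Holding the reachable choices fixed and varying the unreachable ones freely already gives 2 × 2 × 2 = 8 equivalent strategies.
No other strategy reproduces this row, so those 8 are the full class: L/g/E/Out/H, L/g/E/Out/T, L/g/E/In/H, L/g/E/In/T, L/k/E/Out/H, L/k/E/Out/T, L/k/E/In/H, L/k/E/In/T.

8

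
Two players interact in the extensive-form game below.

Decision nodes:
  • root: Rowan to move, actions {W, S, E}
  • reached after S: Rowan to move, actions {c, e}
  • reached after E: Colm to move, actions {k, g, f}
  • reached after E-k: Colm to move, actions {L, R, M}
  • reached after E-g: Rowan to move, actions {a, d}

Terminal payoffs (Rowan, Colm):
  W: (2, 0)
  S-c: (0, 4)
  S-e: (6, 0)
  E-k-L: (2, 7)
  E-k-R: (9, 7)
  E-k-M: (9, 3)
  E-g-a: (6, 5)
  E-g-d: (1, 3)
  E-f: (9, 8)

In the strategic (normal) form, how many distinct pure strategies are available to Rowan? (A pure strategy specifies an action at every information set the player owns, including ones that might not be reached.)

Rowan owns the root with actions {W, S, E} — three choices.
Rowan owns the node after S with actions {c, e} — two choices.
Rowan owns the node after E-g with actions {a, d} — two choices.
A pure strategy fixes one action at each information set independently, so the count is the product 3 × 2 × 2 = 12.
(For reference, Colm has 9 pure strategies, giving a 12×9 normal-form matrix.)

12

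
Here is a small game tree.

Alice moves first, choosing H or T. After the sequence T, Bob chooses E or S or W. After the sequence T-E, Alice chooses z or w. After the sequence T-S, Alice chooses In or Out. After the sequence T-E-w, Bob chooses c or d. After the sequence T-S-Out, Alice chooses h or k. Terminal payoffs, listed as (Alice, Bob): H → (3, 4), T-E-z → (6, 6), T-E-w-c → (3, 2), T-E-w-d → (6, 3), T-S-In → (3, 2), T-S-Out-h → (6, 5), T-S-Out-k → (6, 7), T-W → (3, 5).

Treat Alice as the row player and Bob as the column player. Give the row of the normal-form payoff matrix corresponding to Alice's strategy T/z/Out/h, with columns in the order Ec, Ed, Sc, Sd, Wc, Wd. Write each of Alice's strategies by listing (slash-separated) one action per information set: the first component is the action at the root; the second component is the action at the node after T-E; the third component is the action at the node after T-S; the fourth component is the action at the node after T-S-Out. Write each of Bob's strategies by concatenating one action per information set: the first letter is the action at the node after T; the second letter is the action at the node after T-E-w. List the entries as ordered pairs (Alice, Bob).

(6,6) (6,6) (6,5) (6,5) (3,5) (3,5)

vs Ec: Alice plays T → Bob plays E at [T] → Alice plays z at [T-E] → (6, 6)
vs Ed: Alice plays T → Bob plays E at [T] → Alice plays z at [T-E] → (6, 6)
vs Sc: Alice plays T → Bob plays S at [T] → Alice plays Out at [T-S] → Alice plays h at [T-S-Out] → (6, 5)
vs Sd: Alice plays T → Bob plays S at [T] → Alice plays Out at [T-S] → Alice plays h at [T-S-Out] → (6, 5)
vs Wc: Alice plays T → Bob plays W at [T] → (3, 5)
vs Wd: Alice plays T → Bob plays W at [T] → (3, 5)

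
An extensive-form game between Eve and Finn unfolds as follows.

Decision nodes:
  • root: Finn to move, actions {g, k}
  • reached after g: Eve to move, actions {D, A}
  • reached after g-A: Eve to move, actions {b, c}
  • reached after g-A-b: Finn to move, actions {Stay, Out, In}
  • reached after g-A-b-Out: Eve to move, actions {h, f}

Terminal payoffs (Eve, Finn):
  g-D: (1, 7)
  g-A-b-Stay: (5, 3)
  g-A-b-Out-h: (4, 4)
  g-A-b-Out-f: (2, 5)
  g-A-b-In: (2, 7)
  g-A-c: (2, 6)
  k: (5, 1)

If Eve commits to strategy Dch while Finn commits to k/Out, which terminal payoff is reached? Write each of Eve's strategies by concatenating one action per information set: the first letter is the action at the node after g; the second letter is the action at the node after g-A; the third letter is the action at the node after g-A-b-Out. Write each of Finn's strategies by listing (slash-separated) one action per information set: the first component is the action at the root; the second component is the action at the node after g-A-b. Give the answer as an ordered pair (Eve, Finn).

(5, 1)

Trace the play path from the root:
  Finn plays k
→ terminal payoff (5, 1).
(Eve's choice at the node after g is never reached on this path, so it doesn't affect the outcome.)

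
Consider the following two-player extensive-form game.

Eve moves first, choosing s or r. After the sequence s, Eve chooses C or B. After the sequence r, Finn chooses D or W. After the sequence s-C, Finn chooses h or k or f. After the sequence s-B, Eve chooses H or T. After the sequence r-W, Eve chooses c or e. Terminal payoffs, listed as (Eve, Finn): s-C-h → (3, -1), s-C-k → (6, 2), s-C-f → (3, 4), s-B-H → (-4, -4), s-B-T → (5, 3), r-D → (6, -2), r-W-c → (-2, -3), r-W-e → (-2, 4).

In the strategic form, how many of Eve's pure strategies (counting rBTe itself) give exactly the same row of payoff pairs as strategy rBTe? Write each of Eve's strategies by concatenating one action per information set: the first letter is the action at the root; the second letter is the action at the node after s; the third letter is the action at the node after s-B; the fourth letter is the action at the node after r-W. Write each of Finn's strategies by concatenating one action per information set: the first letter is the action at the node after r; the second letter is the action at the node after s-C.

Row for rBTe (columns Dh, Dk, Df, Wh, Wk, Wf): (6,-2) (6,-2) (6,-2) (-2,4) (-2,4) (-2,4).
Under rBTe, Eve's choice at the node after s and at the node after s-B can never be reached regardless of what Finn does, so varying those choices leaves every outcome unchanged.
Holding the reachable choices fixed and varying the unreachable ones freely already gives 2 × 2 = 4 equivalent strategies.
No other strategy reproduces this row, so those 4 are the full class: rCHe, rCTe, rBHe, rBTe.

4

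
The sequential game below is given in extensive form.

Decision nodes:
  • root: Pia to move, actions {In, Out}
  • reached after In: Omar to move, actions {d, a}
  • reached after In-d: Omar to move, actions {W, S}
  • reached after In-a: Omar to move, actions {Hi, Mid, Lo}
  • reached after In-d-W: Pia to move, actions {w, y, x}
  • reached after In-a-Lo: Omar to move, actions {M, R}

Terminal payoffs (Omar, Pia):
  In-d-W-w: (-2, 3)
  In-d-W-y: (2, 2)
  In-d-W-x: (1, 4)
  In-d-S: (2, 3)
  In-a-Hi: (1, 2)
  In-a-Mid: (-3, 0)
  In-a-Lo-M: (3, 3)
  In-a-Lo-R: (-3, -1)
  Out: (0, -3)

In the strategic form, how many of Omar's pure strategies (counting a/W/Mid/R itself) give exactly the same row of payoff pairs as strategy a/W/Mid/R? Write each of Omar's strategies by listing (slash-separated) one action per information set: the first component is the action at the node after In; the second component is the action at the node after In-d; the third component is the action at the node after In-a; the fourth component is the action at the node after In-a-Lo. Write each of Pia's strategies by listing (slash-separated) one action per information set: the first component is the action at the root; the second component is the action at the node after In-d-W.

Row for a/W/Mid/R (columns In/w, In/y, In/x, Out/w, Out/y, Out/x): (-3,0) (-3,0) (-3,0) (0,-3) (0,-3) (0,-3).
Under a/W/Mid/R, Omar's choice at the node after In-d and at the node after In-a-Lo can never be reached regardless of what Pia does, so varying those choices leaves every outcome unchanged.
Holding the reachable choices fixed and varying the unreachable ones freely already gives 2 × 2 = 4 equivalent strategies.
No other strategy reproduces this row, so those 4 are the full class: a/W/Mid/M, a/W/Mid/R, a/S/Mid/M, a/S/Mid/R.

4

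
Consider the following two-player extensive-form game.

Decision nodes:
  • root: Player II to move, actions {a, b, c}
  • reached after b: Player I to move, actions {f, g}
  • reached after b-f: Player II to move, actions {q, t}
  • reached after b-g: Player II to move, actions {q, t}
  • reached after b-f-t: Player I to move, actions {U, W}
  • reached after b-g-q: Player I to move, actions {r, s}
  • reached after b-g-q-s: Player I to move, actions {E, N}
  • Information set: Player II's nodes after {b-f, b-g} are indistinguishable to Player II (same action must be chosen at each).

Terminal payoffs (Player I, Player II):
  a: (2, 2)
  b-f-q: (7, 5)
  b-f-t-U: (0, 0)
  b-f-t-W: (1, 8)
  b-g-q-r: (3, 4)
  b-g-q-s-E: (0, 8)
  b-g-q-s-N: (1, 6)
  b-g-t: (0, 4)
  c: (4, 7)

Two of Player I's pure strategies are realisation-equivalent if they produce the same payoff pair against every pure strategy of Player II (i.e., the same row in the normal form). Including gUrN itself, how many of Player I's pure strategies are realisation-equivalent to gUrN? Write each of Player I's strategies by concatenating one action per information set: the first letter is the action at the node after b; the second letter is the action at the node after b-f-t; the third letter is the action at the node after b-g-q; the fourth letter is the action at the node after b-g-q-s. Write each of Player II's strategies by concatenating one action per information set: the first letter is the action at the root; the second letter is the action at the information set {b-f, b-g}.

Row for gUrN (columns aq, at, bq, bt, cq, ct): (2,2) (2,2) (3,4) (0,4) (4,7) (4,7).
Under gUrN, Player I's choice at the node after b-f-t and at the node after b-g-q-s can never be reached regardless of what Player II does, so varying those choices leaves every outcome unchanged.
Holding the reachable choices fixed and varying the unreachable ones freely already gives 2 × 2 = 4 equivalent strategies.
No other strategy reproduces this row, so those 4 are the full class: gUrE, gUrN, gWrE, gWrN.

4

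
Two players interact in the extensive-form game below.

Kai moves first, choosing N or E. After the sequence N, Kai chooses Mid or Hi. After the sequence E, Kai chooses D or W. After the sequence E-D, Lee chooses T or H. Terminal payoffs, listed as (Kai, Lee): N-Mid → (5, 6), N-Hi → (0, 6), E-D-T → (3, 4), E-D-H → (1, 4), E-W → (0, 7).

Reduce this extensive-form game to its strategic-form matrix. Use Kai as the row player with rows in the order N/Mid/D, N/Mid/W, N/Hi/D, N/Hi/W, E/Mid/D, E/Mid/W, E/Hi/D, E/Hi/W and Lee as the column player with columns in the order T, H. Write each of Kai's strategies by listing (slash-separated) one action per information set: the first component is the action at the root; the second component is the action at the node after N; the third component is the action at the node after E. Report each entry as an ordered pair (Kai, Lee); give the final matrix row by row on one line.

N/Mid/D: (5,6) (5,6) | N/Mid/W: (5,6) (5,6) | N/Hi/D: (0,6) (0,6) | N/Hi/W: (0,6) (0,6) | E/Mid/D: (3,4) (1,4) | E/Mid/W: (0,7) (0,7) | E/Hi/D: (3,4) (1,4) | E/Hi/W: (0,7) (0,7)

Row N/Mid/D: T→(5,6), H→(5,6)
Row N/Mid/W: T→(5,6), H→(5,6)
Row N/Hi/D: T→(0,6), H→(0,6)
Row N/Hi/W: T→(0,6), H→(0,6)
Row E/Mid/D: T→(3,4), H→(1,4)
Row E/Mid/W: T→(0,7), H→(0,7)
Row E/Hi/D: T→(3,4), H→(1,4)
Row E/Hi/W: T→(0,7), H→(0,7)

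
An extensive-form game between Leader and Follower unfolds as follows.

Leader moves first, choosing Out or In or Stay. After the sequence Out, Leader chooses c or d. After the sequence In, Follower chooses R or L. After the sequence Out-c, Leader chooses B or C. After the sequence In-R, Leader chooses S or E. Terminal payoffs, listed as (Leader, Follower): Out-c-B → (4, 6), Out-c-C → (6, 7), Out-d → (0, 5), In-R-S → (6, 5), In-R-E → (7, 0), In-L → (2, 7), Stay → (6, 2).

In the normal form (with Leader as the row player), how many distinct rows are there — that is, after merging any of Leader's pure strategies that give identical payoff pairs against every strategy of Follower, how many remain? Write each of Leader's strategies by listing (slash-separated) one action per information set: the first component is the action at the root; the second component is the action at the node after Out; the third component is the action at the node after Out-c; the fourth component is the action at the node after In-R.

Leader has 24 pure strategies: Out/c/B/S, Out/c/B/E, Out/c/C/S, Out/c/C/E, Out/d/B/S, Out/d/B/E, Out/d/C/S, Out/d/C/E, In/c/B/S, In/c/B/E, In/c/C/S, In/c/C/E, In/d/B/S, In/d/B/E, In/d/C/S, In/d/C/E, Stay/c/B/S, Stay/c/B/E, Stay/c/C/S, Stay/c/C/E, Stay/d/B/S, Stay/d/B/E, Stay/d/C/S, Stay/d/C/E. Columns: R, L.
{Out/c/B/S, Out/c/B/E} → row (4,6) (4,6)
{Out/c/C/S, Out/c/C/E} → row (6,7) (6,7)
{Out/d/B/S, Out/d/B/E, Out/d/C/S, Out/d/C/E} → row (0,5) (0,5)
{In/c/B/S, In/c/C/S, In/d/B/S, In/d/C/S} → row (6,5) (2,7)
{In/c/B/E, In/c/C/E, In/d/B/E, In/d/C/E} → row (7,0) (2,7)
{Stay/c/B/S, Stay/c/B/E, Stay/c/C/S, Stay/c/C/E, Stay/d/B/S, Stay/d/B/E, Stay/d/C/S, Stay/d/C/E} → row (6,2) (6,2)
That's 6 distinct rows out of 24 strategies.

6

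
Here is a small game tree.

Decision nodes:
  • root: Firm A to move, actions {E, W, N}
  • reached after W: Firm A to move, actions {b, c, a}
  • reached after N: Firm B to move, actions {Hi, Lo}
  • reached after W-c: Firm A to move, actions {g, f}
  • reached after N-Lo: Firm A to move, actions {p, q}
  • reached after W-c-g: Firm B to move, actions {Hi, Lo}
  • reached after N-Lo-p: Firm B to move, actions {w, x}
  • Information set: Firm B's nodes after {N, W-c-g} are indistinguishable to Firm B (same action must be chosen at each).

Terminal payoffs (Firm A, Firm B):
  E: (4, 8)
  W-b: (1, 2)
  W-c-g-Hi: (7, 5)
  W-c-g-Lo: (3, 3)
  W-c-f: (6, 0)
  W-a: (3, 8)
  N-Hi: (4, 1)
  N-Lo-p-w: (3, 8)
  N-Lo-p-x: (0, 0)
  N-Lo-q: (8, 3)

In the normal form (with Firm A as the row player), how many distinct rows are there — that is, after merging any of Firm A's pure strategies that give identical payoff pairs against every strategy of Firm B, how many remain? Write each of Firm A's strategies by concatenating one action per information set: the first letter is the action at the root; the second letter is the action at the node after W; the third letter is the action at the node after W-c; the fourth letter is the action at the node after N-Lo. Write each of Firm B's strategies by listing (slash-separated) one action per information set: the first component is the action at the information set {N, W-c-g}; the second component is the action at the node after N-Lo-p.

7

Firm A has 36 pure strategies: Ebgp, Ebgq, Ebfp, Ebfq, Ecgp, Ecgq, Ecfp, Ecfq, Eagp, Eagq, Eafp, Eafq, Wbgp, Wbgq, Wbfp, Wbfq, Wcgp, Wcgq, Wcfp, Wcfq, Wagp, Wagq, Wafp, Wafq, Nbgp, Nbgq, Nbfp, Nbfq, Ncgp, Ncgq, Ncfp, Ncfq, Nagp, Nagq, Nafp, Nafq. Columns: Hi/w, Hi/x, Lo/w, Lo/x.
{Ebgp, Ebgq, Ebfp, Ebfq, Ecgp, Ecgq, Ecfp, Ecfq, Eagp, Eagq, Eafp, Eafq} → row (4,8) (4,8) (4,8) (4,8)
{Wbgp, Wbgq, Wbfp, Wbfq} → row (1,2) (1,2) (1,2) (1,2)
{Wcgp, Wcgq} → row (7,5) (7,5) (3,3) (3,3)
{Wcfp, Wcfq} → row (6,0) (6,0) (6,0) (6,0)
{Wagp, Wagq, Wafp, Wafq} → row (3,8) (3,8) (3,8) (3,8)
{Nbgp, Nbfp, Ncgp, Ncfp, Nagp, Nafp} → row (4,1) (4,1) (3,8) (0,0)
{Nbgq, Nbfq, Ncgq, Ncfq, Nagq, Nafq} → row (4,1) (4,1) (8,3) (8,3)
That's 7 distinct rows out of 36 strategies.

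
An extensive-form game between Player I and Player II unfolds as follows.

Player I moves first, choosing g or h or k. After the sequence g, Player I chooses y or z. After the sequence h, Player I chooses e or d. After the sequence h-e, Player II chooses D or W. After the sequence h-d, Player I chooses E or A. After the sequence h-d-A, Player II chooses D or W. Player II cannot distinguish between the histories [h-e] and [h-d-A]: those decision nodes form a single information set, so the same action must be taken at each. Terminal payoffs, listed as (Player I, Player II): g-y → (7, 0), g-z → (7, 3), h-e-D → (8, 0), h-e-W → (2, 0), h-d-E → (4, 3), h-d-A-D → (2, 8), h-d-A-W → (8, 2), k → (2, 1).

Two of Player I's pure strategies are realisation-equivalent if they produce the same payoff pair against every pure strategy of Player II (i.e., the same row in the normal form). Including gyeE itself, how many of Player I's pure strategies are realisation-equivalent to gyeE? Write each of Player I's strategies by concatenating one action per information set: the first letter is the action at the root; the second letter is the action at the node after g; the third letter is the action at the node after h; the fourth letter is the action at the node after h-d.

Row for gyeE (columns D, W): (7,0) (7,0).
Under gyeE, Player I's choice at the node after h and at the node after h-d can never be reached regardless of what Player II does, so varying those choices leaves every outcome unchanged.
Holding the reachable choices fixed and varying the unreachable ones freely already gives 2 × 2 = 4 equivalent strategies.
No other strategy reproduces this row, so those 4 are the full class: gyeE, gyeA, gydE, gydA.

4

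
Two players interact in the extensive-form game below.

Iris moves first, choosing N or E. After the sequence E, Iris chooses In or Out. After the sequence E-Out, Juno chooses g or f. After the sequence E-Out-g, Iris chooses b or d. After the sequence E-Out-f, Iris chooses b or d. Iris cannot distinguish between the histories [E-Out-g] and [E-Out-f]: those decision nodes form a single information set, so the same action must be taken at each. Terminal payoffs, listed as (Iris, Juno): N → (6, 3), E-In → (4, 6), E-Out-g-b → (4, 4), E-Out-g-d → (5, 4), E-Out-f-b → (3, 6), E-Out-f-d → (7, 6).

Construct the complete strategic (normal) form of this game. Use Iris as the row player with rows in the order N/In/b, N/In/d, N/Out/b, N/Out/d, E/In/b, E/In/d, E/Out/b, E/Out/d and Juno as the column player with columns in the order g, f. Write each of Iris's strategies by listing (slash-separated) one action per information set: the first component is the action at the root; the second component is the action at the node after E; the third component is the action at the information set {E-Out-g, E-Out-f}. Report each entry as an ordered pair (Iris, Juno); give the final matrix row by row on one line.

N/In/b: (6,3) (6,3) | N/In/d: (6,3) (6,3) | N/Out/b: (6,3) (6,3) | N/Out/d: (6,3) (6,3) | E/In/b: (4,6) (4,6) | E/In/d: (4,6) (4,6) | E/Out/b: (4,4) (3,6) | E/Out/d: (5,4) (7,6)

               g        f
 N/In/b    (6,3)    (6,3)
 N/In/d    (6,3)    (6,3)
N/Out/b    (6,3)    (6,3)
N/Out/d    (6,3)    (6,3)
 E/In/b    (4,6)    (4,6)
 E/In/d    (4,6)    (4,6)
E/Out/b    (4,4)    (3,6)
E/Out/d    (5,4)    (7,6)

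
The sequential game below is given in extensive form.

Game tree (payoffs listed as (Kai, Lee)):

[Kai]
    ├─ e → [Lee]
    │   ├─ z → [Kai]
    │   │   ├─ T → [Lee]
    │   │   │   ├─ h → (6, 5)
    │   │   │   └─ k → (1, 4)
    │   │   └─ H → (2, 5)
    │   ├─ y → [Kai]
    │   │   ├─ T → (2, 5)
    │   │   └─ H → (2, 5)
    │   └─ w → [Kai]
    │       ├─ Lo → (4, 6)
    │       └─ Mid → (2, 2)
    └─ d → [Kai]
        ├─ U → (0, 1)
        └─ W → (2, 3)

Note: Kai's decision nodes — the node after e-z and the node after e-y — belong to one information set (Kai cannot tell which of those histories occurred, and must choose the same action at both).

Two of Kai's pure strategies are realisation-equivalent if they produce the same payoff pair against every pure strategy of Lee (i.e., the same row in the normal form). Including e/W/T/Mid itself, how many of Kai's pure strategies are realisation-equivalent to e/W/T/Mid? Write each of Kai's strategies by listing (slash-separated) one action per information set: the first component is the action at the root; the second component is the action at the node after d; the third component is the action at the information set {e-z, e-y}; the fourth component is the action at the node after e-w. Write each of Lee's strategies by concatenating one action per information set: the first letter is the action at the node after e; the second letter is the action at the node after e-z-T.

Row for e/W/T/Mid (columns zh, zk, yh, yk, wh, wk): (6,5) (1,4) (2,5) (2,5) (2,2) (2,2).
Under e/W/T/Mid, Kai's choice at the node after d can never be reached regardless of what Lee does, so varying those choices leaves every outcome unchanged.
Holding the reachable choices fixed and varying the unreachable one freely already gives 2 equivalent strategies.
No other strategy reproduces this row, so those 2 are the full class: e/U/T/Mid, e/W/T/Mid.

2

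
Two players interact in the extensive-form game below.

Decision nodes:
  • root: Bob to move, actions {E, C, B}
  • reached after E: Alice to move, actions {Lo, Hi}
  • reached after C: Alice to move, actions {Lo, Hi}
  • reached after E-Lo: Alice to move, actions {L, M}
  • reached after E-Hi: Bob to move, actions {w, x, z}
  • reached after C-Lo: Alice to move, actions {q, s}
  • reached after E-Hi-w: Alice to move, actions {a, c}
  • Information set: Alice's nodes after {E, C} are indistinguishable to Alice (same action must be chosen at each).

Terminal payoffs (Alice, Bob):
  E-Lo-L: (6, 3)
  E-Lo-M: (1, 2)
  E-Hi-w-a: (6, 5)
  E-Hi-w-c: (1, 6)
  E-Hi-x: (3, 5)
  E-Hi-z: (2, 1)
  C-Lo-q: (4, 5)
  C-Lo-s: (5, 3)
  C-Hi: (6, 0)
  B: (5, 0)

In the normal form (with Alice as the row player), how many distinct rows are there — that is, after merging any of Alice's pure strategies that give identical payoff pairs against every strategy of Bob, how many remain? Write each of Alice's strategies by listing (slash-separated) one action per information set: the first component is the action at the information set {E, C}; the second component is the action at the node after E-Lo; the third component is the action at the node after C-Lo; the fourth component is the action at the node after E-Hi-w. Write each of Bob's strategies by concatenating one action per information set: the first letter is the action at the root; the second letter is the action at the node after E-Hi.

Alice has 16 pure strategies: Lo/L/q/a, Lo/L/q/c, Lo/L/s/a, Lo/L/s/c, Lo/M/q/a, Lo/M/q/c, Lo/M/s/a, Lo/M/s/c, Hi/L/q/a, Hi/L/q/c, Hi/L/s/a, Hi/L/s/c, Hi/M/q/a, Hi/M/q/c, Hi/M/s/a, Hi/M/s/c. Columns: Ew, Ex, Ez, Cw, Cx, Cz, Bw, Bx, Bz.
{Lo/L/q/a, Lo/L/q/c} → row (6,3) (6,3) (6,3) (4,5) (4,5) (4,5) (5,0) (5,0) (5,0)
{Lo/L/s/a, Lo/L/s/c} → row (6,3) (6,3) (6,3) (5,3) (5,3) (5,3) (5,0) (5,0) (5,0)
{Lo/M/q/a, Lo/M/q/c} → row (1,2) (1,2) (1,2) (4,5) (4,5) (4,5) (5,0) (5,0) (5,0)
{Lo/M/s/a, Lo/M/s/c} → row (1,2) (1,2) (1,2) (5,3) (5,3) (5,3) (5,0) (5,0) (5,0)
{Hi/L/q/a, Hi/L/s/a, Hi/M/q/a, Hi/M/s/a} → row (6,5) (3,5) (2,1) (6,0) (6,0) (6,0) (5,0) (5,0) (5,0)
{Hi/L/q/c, Hi/L/s/c, Hi/M/q/c, Hi/M/s/c} → row (1,6) (3,5) (2,1) (6,0) (6,0) (6,0) (5,0) (5,0) (5,0)
That's 6 distinct rows out of 16 strategies.

6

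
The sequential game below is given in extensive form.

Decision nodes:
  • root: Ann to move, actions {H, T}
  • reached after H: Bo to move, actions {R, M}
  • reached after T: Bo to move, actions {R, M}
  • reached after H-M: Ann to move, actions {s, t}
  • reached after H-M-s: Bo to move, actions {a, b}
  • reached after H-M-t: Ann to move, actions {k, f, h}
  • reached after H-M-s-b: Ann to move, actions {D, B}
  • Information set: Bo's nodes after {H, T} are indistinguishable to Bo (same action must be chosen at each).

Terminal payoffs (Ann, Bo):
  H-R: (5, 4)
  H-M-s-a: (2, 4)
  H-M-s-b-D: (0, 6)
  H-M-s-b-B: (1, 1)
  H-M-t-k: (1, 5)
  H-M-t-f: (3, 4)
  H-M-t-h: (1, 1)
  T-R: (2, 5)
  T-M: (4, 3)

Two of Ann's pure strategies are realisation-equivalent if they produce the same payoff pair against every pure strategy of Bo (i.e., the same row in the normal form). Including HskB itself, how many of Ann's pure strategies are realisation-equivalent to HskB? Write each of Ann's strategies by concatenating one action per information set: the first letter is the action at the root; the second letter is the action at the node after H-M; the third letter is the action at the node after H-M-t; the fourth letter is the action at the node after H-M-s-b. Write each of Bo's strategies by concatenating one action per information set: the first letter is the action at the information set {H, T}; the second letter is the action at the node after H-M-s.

3

Row for HskB (columns Ra, Rb, Ma, Mb): (5,4) (5,4) (2,4) (1,1).
Under HskB, Ann's choice at the node after H-M-t can never be reached regardless of what Bo does, so varying those choices leaves every outcome unchanged.
Holding the reachable choices fixed and varying the unreachable one freely already gives 3 equivalent strategies.
No other strategy reproduces this row, so those 3 are the full class: HskB, HsfB, HshB.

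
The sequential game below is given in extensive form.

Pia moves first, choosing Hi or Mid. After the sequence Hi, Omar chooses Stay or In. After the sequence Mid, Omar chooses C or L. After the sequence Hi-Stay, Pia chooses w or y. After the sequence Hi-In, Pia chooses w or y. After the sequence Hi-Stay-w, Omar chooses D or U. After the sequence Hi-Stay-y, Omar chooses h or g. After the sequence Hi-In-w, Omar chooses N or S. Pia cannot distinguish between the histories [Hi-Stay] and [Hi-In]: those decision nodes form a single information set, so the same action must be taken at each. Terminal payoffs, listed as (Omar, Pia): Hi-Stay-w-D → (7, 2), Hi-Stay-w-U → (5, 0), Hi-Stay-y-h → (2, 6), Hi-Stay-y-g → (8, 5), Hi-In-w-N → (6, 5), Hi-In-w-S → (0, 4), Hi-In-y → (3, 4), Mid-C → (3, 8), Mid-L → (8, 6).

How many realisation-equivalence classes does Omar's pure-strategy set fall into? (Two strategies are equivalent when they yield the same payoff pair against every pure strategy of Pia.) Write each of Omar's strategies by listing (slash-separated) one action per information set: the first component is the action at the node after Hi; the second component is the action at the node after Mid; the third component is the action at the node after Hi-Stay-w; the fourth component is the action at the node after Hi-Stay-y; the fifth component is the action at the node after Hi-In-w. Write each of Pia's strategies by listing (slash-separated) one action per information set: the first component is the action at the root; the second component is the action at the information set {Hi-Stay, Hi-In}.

12

Omar has 32 pure strategies: Stay/C/D/h/N, Stay/C/D/h/S, Stay/C/D/g/N, Stay/C/D/g/S, Stay/C/U/h/N, Stay/C/U/h/S, Stay/C/U/g/N, Stay/C/U/g/S, Stay/L/D/h/N, Stay/L/D/h/S, Stay/L/D/g/N, Stay/L/D/g/S, Stay/L/U/h/N, Stay/L/U/h/S, Stay/L/U/g/N, Stay/L/U/g/S, In/C/D/h/N, In/C/D/h/S, In/C/D/g/N, In/C/D/g/S, In/C/U/h/N, In/C/U/h/S, In/C/U/g/N, In/C/U/g/S, In/L/D/h/N, In/L/D/h/S, In/L/D/g/N, In/L/D/g/S, In/L/U/h/N, In/L/U/h/S, In/L/U/g/N, In/L/U/g/S. Columns: Hi/w, Hi/y, Mid/w, Mid/y.
{Stay/C/D/h/N, Stay/C/D/h/S} → row (7,2) (2,6) (3,8) (3,8)
{Stay/C/D/g/N, Stay/C/D/g/S} → row (7,2) (8,5) (3,8) (3,8)
{Stay/C/U/h/N, Stay/C/U/h/S} → row (5,0) (2,6) (3,8) (3,8)
{Stay/C/U/g/N, Stay/C/U/g/S} → row (5,0) (8,5) (3,8) (3,8)
{Stay/L/D/h/N, Stay/L/D/h/S} → row (7,2) (2,6) (8,6) (8,6)
{Stay/L/D/g/N, Stay/L/D/g/S} → row (7,2) (8,5) (8,6) (8,6)
{Stay/L/U/h/N, Stay/L/U/h/S} → row (5,0) (2,6) (8,6) (8,6)
{Stay/L/U/g/N, Stay/L/U/g/S} → row (5,0) (8,5) (8,6) (8,6)
{In/C/D/h/N, In/C/D/g/N, In/C/U/h/N, In/C/U/g/N} → row (6,5) (3,4) (3,8) (3,8)
{In/C/D/h/S, In/C/D/g/S, In/C/U/h/S, In/C/U/g/S} → row (0,4) (3,4) (3,8) (3,8)
{In/L/D/h/N, In/L/D/g/N, In/L/U/h/N, In/L/U/g/N} → row (6,5) (3,4) (8,6) (8,6)
{In/L/D/h/S, In/L/D/g/S, In/L/U/h/S, In/L/U/g/S} → row (0,4) (3,4) (8,6) (8,6)
That's 12 distinct rows out of 32 strategies.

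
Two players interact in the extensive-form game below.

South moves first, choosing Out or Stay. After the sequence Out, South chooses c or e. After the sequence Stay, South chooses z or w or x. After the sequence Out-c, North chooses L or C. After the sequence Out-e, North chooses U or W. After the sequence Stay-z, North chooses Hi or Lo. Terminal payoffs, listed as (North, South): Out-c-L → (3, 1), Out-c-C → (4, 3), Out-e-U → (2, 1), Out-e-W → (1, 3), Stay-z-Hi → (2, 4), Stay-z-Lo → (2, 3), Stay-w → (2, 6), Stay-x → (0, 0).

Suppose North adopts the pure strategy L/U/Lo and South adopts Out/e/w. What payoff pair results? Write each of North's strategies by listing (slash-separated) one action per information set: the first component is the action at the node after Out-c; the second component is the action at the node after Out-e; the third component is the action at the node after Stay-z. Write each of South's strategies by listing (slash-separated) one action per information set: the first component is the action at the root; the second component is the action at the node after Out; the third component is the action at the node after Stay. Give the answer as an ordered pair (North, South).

(2, 1)

Trace the play path from the root:
  South plays Out
  South plays e at [Out]
  North plays U at [Out-e]
→ terminal payoff (2, 1).
(North's choice at the node after Out-c is never reached on this path, so it doesn't affect the outcome.)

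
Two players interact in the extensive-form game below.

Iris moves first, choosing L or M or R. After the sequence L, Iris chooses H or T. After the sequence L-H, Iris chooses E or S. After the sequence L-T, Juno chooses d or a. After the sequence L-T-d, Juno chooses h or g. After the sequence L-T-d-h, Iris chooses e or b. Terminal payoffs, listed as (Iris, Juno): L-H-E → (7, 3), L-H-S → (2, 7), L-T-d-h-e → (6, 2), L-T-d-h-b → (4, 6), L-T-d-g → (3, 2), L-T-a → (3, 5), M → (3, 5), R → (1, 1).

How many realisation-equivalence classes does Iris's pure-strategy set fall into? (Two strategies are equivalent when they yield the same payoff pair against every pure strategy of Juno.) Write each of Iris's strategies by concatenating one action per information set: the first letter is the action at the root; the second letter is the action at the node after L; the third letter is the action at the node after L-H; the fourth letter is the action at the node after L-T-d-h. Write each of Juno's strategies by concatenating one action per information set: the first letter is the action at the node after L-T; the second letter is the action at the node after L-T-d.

Iris has 24 pure strategies: LHEe, LHEb, LHSe, LHSb, LTEe, LTEb, LTSe, LTSb, MHEe, MHEb, MHSe, MHSb, MTEe, MTEb, MTSe, MTSb, RHEe, RHEb, RHSe, RHSb, RTEe, RTEb, RTSe, RTSb. Columns: dh, dg, ah, ag.
{LHEe, LHEb} → row (7,3) (7,3) (7,3) (7,3)
{LHSe, LHSb} → row (2,7) (2,7) (2,7) (2,7)
{LTEe, LTSe} → row (6,2) (3,2) (3,5) (3,5)
{LTEb, LTSb} → row (4,6) (3,2) (3,5) (3,5)
{MHEe, MHEb, MHSe, MHSb, MTEe, MTEb, MTSe, MTSb} → row (3,5) (3,5) (3,5) (3,5)
{RHEe, RHEb, RHSe, RHSb, RTEe, RTEb, RTSe, RTSb} → row (1,1) (1,1) (1,1) (1,1)
That's 6 distinct rows out of 24 strategies.

6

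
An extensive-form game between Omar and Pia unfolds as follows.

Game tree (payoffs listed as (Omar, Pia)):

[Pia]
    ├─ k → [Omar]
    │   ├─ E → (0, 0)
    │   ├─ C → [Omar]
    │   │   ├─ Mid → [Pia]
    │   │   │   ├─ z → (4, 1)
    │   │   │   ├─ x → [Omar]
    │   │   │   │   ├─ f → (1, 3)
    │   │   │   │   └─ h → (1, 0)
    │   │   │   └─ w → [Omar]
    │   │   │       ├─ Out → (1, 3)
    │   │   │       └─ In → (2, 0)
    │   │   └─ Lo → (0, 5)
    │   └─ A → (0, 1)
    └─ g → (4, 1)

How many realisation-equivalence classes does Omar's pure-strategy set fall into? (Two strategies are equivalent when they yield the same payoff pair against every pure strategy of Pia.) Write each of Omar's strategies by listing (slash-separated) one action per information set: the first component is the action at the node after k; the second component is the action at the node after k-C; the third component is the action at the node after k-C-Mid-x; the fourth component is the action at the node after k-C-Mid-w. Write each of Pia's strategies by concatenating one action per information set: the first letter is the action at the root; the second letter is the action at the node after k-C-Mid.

7

Omar has 24 pure strategies: E/Mid/f/Out, E/Mid/f/In, E/Mid/h/Out, E/Mid/h/In, E/Lo/f/Out, E/Lo/f/In, E/Lo/h/Out, E/Lo/h/In, C/Mid/f/Out, C/Mid/f/In, C/Mid/h/Out, C/Mid/h/In, C/Lo/f/Out, C/Lo/f/In, C/Lo/h/Out, C/Lo/h/In, A/Mid/f/Out, A/Mid/f/In, A/Mid/h/Out, A/Mid/h/In, A/Lo/f/Out, A/Lo/f/In, A/Lo/h/Out, A/Lo/h/In. Columns: kz, kx, kw, gz, gx, gw.
{E/Mid/f/Out, E/Mid/f/In, E/Mid/h/Out, E/Mid/h/In, E/Lo/f/Out, E/Lo/f/In, E/Lo/h/Out, E/Lo/h/In} → row (0,0) (0,0) (0,0) (4,1) (4,1) (4,1)
{C/Mid/f/Out} → row (4,1) (1,3) (1,3) (4,1) (4,1) (4,1)
{C/Mid/f/In} → row (4,1) (1,3) (2,0) (4,1) (4,1) (4,1)
{C/Mid/h/Out} → row (4,1) (1,0) (1,3) (4,1) (4,1) (4,1)
{C/Mid/h/In} → row (4,1) (1,0) (2,0) (4,1) (4,1) (4,1)
{C/Lo/f/Out, C/Lo/f/In, C/Lo/h/Out, C/Lo/h/In} → row (0,5) (0,5) (0,5) (4,1) (4,1) (4,1)
{A/Mid/f/Out, A/Mid/f/In, A/Mid/h/Out, A/Mid/h/In, A/Lo/f/Out, A/Lo/f/In, A/Lo/h/Out, A/Lo/h/In} → row (0,1) (0,1) (0,1) (4,1) (4,1) (4,1)
That's 7 distinct rows out of 24 strategies.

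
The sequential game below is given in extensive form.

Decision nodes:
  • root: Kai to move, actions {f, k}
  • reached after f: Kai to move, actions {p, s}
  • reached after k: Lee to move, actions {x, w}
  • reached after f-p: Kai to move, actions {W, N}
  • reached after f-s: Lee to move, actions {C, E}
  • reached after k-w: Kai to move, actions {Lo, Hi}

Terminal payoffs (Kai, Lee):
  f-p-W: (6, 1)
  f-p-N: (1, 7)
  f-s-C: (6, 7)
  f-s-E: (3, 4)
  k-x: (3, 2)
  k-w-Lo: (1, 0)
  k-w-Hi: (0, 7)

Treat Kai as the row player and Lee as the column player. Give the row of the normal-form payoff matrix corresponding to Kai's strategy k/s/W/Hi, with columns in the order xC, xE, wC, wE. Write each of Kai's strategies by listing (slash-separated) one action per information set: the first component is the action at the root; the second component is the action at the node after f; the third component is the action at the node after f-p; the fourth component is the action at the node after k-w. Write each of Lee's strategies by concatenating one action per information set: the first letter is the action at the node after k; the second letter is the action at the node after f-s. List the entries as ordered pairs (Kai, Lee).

vs xC: Kai plays k → Lee plays x at [k] → (3, 2)
vs xE: Kai plays k → Lee plays x at [k] → (3, 2)
vs wC: Kai plays k → Lee plays w at [k] → Kai plays Hi at [k-w] → (0, 7)
vs wE: Kai plays k → Lee plays w at [k] → Kai plays Hi at [k-w] → (0, 7)

(3,2) (3,2) (0,7) (0,7)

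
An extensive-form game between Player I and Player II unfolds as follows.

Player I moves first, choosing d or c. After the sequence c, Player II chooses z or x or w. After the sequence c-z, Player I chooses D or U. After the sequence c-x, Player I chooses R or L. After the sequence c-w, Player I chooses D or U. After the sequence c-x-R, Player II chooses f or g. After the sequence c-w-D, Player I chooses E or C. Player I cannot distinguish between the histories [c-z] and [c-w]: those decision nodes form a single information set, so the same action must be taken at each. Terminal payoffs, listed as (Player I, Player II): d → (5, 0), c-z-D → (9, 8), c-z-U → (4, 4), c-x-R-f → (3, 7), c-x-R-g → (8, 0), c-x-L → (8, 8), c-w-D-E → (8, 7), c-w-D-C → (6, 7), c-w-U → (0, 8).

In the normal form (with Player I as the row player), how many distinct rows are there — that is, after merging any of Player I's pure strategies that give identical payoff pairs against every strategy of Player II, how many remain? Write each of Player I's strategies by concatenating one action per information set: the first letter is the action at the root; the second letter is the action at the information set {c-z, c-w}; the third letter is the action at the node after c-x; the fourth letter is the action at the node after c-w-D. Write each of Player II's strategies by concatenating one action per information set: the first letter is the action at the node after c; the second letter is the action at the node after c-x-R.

7

Player I has 16 pure strategies: dDRE, dDRC, dDLE, dDLC, dURE, dURC, dULE, dULC, cDRE, cDRC, cDLE, cDLC, cURE, cURC, cULE, cULC. Columns: zf, zg, xf, xg, wf, wg.
{dDRE, dDRC, dDLE, dDLC, dURE, dURC, dULE, dULC} → row (5,0) (5,0) (5,0) (5,0) (5,0) (5,0)
{cDRE} → row (9,8) (9,8) (3,7) (8,0) (8,7) (8,7)
{cDRC} → row (9,8) (9,8) (3,7) (8,0) (6,7) (6,7)
{cDLE} → row (9,8) (9,8) (8,8) (8,8) (8,7) (8,7)
{cDLC} → row (9,8) (9,8) (8,8) (8,8) (6,7) (6,7)
{cURE, cURC} → row (4,4) (4,4) (3,7) (8,0) (0,8) (0,8)
{cULE, cULC} → row (4,4) (4,4) (8,8) (8,8) (0,8) (0,8)
That's 7 distinct rows out of 16 strategies.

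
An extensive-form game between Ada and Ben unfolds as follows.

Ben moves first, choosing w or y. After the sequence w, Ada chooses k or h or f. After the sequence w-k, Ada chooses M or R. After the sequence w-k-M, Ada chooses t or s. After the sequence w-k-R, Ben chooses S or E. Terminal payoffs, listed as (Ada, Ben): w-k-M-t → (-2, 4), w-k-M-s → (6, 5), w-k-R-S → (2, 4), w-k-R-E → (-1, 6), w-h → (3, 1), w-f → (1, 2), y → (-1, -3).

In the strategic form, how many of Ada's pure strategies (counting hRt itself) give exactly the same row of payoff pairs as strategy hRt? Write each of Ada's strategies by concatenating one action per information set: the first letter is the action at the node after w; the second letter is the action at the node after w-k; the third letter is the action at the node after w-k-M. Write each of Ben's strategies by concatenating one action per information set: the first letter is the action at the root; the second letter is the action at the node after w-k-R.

4

Row for hRt (columns wS, wE, yS, yE): (3,1) (3,1) (-1,-3) (-1,-3).
Under hRt, Ada's choice at the node after w-k and at the node after w-k-M can never be reached regardless of what Ben does, so varying those choices leaves every outcome unchanged.
Holding the reachable choices fixed and varying the unreachable ones freely already gives 2 × 2 = 4 equivalent strategies.
No other strategy reproduces this row, so those 4 are the full class: hMt, hMs, hRt, hRs.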